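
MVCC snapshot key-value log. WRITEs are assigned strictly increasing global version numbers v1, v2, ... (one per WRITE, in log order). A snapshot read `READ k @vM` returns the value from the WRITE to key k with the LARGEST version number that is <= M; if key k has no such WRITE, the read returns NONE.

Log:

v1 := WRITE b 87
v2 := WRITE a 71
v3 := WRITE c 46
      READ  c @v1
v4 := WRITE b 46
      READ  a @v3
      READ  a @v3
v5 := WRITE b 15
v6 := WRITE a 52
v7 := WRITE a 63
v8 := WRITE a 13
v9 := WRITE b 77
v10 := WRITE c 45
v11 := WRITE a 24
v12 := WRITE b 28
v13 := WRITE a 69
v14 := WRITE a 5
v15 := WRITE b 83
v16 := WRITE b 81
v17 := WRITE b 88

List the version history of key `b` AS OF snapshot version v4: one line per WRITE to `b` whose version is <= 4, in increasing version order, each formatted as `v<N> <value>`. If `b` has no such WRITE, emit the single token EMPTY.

Scan writes for key=b with version <= 4:
  v1 WRITE b 87 -> keep
  v2 WRITE a 71 -> skip
  v3 WRITE c 46 -> skip
  v4 WRITE b 46 -> keep
  v5 WRITE b 15 -> drop (> snap)
  v6 WRITE a 52 -> skip
  v7 WRITE a 63 -> skip
  v8 WRITE a 13 -> skip
  v9 WRITE b 77 -> drop (> snap)
  v10 WRITE c 45 -> skip
  v11 WRITE a 24 -> skip
  v12 WRITE b 28 -> drop (> snap)
  v13 WRITE a 69 -> skip
  v14 WRITE a 5 -> skip
  v15 WRITE b 83 -> drop (> snap)
  v16 WRITE b 81 -> drop (> snap)
  v17 WRITE b 88 -> drop (> snap)
Collected: [(1, 87), (4, 46)]

Answer: v1 87
v4 46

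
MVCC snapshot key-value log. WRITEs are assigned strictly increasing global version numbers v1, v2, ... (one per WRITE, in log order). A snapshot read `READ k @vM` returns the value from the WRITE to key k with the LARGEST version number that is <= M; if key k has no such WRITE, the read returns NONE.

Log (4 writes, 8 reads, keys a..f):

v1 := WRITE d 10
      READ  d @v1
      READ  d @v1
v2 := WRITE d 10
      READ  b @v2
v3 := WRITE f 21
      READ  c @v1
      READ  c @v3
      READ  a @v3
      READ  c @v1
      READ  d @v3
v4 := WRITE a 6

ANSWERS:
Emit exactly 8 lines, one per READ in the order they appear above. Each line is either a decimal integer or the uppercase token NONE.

Answer: 10
10
NONE
NONE
NONE
NONE
NONE
10

Derivation:
v1: WRITE d=10  (d history now [(1, 10)])
READ d @v1: history=[(1, 10)] -> pick v1 -> 10
READ d @v1: history=[(1, 10)] -> pick v1 -> 10
v2: WRITE d=10  (d history now [(1, 10), (2, 10)])
READ b @v2: history=[] -> no version <= 2 -> NONE
v3: WRITE f=21  (f history now [(3, 21)])
READ c @v1: history=[] -> no version <= 1 -> NONE
READ c @v3: history=[] -> no version <= 3 -> NONE
READ a @v3: history=[] -> no version <= 3 -> NONE
READ c @v1: history=[] -> no version <= 1 -> NONE
READ d @v3: history=[(1, 10), (2, 10)] -> pick v2 -> 10
v4: WRITE a=6  (a history now [(4, 6)])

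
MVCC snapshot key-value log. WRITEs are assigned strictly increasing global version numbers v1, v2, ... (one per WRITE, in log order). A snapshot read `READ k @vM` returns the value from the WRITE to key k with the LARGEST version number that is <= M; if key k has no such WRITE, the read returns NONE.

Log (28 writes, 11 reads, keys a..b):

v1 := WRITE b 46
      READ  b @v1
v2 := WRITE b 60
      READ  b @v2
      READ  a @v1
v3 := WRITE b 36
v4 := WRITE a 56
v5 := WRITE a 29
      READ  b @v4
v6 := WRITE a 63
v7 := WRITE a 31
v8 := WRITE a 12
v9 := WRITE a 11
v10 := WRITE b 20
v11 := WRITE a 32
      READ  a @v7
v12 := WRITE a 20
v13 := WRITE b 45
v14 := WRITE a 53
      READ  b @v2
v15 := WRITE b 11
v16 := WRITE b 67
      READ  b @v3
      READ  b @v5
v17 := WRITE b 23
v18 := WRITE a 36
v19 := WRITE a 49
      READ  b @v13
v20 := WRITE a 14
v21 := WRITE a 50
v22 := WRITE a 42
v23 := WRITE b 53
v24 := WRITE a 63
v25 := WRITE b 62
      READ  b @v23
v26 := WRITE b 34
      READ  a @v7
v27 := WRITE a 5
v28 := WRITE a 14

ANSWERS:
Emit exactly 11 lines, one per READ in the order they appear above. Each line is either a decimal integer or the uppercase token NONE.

Answer: 46
60
NONE
36
31
60
36
36
45
53
31

Derivation:
v1: WRITE b=46  (b history now [(1, 46)])
READ b @v1: history=[(1, 46)] -> pick v1 -> 46
v2: WRITE b=60  (b history now [(1, 46), (2, 60)])
READ b @v2: history=[(1, 46), (2, 60)] -> pick v2 -> 60
READ a @v1: history=[] -> no version <= 1 -> NONE
v3: WRITE b=36  (b history now [(1, 46), (2, 60), (3, 36)])
v4: WRITE a=56  (a history now [(4, 56)])
v5: WRITE a=29  (a history now [(4, 56), (5, 29)])
READ b @v4: history=[(1, 46), (2, 60), (3, 36)] -> pick v3 -> 36
v6: WRITE a=63  (a history now [(4, 56), (5, 29), (6, 63)])
v7: WRITE a=31  (a history now [(4, 56), (5, 29), (6, 63), (7, 31)])
v8: WRITE a=12  (a history now [(4, 56), (5, 29), (6, 63), (7, 31), (8, 12)])
v9: WRITE a=11  (a history now [(4, 56), (5, 29), (6, 63), (7, 31), (8, 12), (9, 11)])
v10: WRITE b=20  (b history now [(1, 46), (2, 60), (3, 36), (10, 20)])
v11: WRITE a=32  (a history now [(4, 56), (5, 29), (6, 63), (7, 31), (8, 12), (9, 11), (11, 32)])
READ a @v7: history=[(4, 56), (5, 29), (6, 63), (7, 31), (8, 12), (9, 11), (11, 32)] -> pick v7 -> 31
v12: WRITE a=20  (a history now [(4, 56), (5, 29), (6, 63), (7, 31), (8, 12), (9, 11), (11, 32), (12, 20)])
v13: WRITE b=45  (b history now [(1, 46), (2, 60), (3, 36), (10, 20), (13, 45)])
v14: WRITE a=53  (a history now [(4, 56), (5, 29), (6, 63), (7, 31), (8, 12), (9, 11), (11, 32), (12, 20), (14, 53)])
READ b @v2: history=[(1, 46), (2, 60), (3, 36), (10, 20), (13, 45)] -> pick v2 -> 60
v15: WRITE b=11  (b history now [(1, 46), (2, 60), (3, 36), (10, 20), (13, 45), (15, 11)])
v16: WRITE b=67  (b history now [(1, 46), (2, 60), (3, 36), (10, 20), (13, 45), (15, 11), (16, 67)])
READ b @v3: history=[(1, 46), (2, 60), (3, 36), (10, 20), (13, 45), (15, 11), (16, 67)] -> pick v3 -> 36
READ b @v5: history=[(1, 46), (2, 60), (3, 36), (10, 20), (13, 45), (15, 11), (16, 67)] -> pick v3 -> 36
v17: WRITE b=23  (b history now [(1, 46), (2, 60), (3, 36), (10, 20), (13, 45), (15, 11), (16, 67), (17, 23)])
v18: WRITE a=36  (a history now [(4, 56), (5, 29), (6, 63), (7, 31), (8, 12), (9, 11), (11, 32), (12, 20), (14, 53), (18, 36)])
v19: WRITE a=49  (a history now [(4, 56), (5, 29), (6, 63), (7, 31), (8, 12), (9, 11), (11, 32), (12, 20), (14, 53), (18, 36), (19, 49)])
READ b @v13: history=[(1, 46), (2, 60), (3, 36), (10, 20), (13, 45), (15, 11), (16, 67), (17, 23)] -> pick v13 -> 45
v20: WRITE a=14  (a history now [(4, 56), (5, 29), (6, 63), (7, 31), (8, 12), (9, 11), (11, 32), (12, 20), (14, 53), (18, 36), (19, 49), (20, 14)])
v21: WRITE a=50  (a history now [(4, 56), (5, 29), (6, 63), (7, 31), (8, 12), (9, 11), (11, 32), (12, 20), (14, 53), (18, 36), (19, 49), (20, 14), (21, 50)])
v22: WRITE a=42  (a history now [(4, 56), (5, 29), (6, 63), (7, 31), (8, 12), (9, 11), (11, 32), (12, 20), (14, 53), (18, 36), (19, 49), (20, 14), (21, 50), (22, 42)])
v23: WRITE b=53  (b history now [(1, 46), (2, 60), (3, 36), (10, 20), (13, 45), (15, 11), (16, 67), (17, 23), (23, 53)])
v24: WRITE a=63  (a history now [(4, 56), (5, 29), (6, 63), (7, 31), (8, 12), (9, 11), (11, 32), (12, 20), (14, 53), (18, 36), (19, 49), (20, 14), (21, 50), (22, 42), (24, 63)])
v25: WRITE b=62  (b history now [(1, 46), (2, 60), (3, 36), (10, 20), (13, 45), (15, 11), (16, 67), (17, 23), (23, 53), (25, 62)])
READ b @v23: history=[(1, 46), (2, 60), (3, 36), (10, 20), (13, 45), (15, 11), (16, 67), (17, 23), (23, 53), (25, 62)] -> pick v23 -> 53
v26: WRITE b=34  (b history now [(1, 46), (2, 60), (3, 36), (10, 20), (13, 45), (15, 11), (16, 67), (17, 23), (23, 53), (25, 62), (26, 34)])
READ a @v7: history=[(4, 56), (5, 29), (6, 63), (7, 31), (8, 12), (9, 11), (11, 32), (12, 20), (14, 53), (18, 36), (19, 49), (20, 14), (21, 50), (22, 42), (24, 63)] -> pick v7 -> 31
v27: WRITE a=5  (a history now [(4, 56), (5, 29), (6, 63), (7, 31), (8, 12), (9, 11), (11, 32), (12, 20), (14, 53), (18, 36), (19, 49), (20, 14), (21, 50), (22, 42), (24, 63), (27, 5)])
v28: WRITE a=14  (a history now [(4, 56), (5, 29), (6, 63), (7, 31), (8, 12), (9, 11), (11, 32), (12, 20), (14, 53), (18, 36), (19, 49), (20, 14), (21, 50), (22, 42), (24, 63), (27, 5), (28, 14)])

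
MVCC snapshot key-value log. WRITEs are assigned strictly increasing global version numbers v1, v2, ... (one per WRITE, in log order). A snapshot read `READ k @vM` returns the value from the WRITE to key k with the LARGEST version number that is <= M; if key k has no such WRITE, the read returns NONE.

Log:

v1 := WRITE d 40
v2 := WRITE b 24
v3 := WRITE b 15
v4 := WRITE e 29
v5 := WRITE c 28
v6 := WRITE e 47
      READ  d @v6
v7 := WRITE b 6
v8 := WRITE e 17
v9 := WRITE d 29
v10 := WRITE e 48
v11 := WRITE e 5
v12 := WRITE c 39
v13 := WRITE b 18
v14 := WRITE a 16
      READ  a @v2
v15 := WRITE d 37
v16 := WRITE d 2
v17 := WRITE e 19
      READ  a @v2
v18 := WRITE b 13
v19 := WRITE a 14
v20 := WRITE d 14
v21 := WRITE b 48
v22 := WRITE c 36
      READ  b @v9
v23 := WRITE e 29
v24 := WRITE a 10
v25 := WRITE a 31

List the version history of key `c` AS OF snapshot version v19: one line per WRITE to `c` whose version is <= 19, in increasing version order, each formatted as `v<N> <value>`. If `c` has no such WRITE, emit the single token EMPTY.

Scan writes for key=c with version <= 19:
  v1 WRITE d 40 -> skip
  v2 WRITE b 24 -> skip
  v3 WRITE b 15 -> skip
  v4 WRITE e 29 -> skip
  v5 WRITE c 28 -> keep
  v6 WRITE e 47 -> skip
  v7 WRITE b 6 -> skip
  v8 WRITE e 17 -> skip
  v9 WRITE d 29 -> skip
  v10 WRITE e 48 -> skip
  v11 WRITE e 5 -> skip
  v12 WRITE c 39 -> keep
  v13 WRITE b 18 -> skip
  v14 WRITE a 16 -> skip
  v15 WRITE d 37 -> skip
  v16 WRITE d 2 -> skip
  v17 WRITE e 19 -> skip
  v18 WRITE b 13 -> skip
  v19 WRITE a 14 -> skip
  v20 WRITE d 14 -> skip
  v21 WRITE b 48 -> skip
  v22 WRITE c 36 -> drop (> snap)
  v23 WRITE e 29 -> skip
  v24 WRITE a 10 -> skip
  v25 WRITE a 31 -> skip
Collected: [(5, 28), (12, 39)]

Answer: v5 28
v12 39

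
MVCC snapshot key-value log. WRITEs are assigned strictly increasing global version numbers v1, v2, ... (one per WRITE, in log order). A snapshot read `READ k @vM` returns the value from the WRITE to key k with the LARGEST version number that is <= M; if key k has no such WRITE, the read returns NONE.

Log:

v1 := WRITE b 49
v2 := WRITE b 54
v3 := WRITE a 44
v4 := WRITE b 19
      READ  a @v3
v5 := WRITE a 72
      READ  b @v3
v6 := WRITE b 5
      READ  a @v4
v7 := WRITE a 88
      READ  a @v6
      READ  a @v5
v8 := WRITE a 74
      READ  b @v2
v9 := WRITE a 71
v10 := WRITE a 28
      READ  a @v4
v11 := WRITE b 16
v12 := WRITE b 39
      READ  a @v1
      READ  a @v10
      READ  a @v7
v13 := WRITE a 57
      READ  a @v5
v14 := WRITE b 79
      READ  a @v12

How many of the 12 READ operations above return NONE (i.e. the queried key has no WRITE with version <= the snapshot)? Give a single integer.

Answer: 1

Derivation:
v1: WRITE b=49  (b history now [(1, 49)])
v2: WRITE b=54  (b history now [(1, 49), (2, 54)])
v3: WRITE a=44  (a history now [(3, 44)])
v4: WRITE b=19  (b history now [(1, 49), (2, 54), (4, 19)])
READ a @v3: history=[(3, 44)] -> pick v3 -> 44
v5: WRITE a=72  (a history now [(3, 44), (5, 72)])
READ b @v3: history=[(1, 49), (2, 54), (4, 19)] -> pick v2 -> 54
v6: WRITE b=5  (b history now [(1, 49), (2, 54), (4, 19), (6, 5)])
READ a @v4: history=[(3, 44), (5, 72)] -> pick v3 -> 44
v7: WRITE a=88  (a history now [(3, 44), (5, 72), (7, 88)])
READ a @v6: history=[(3, 44), (5, 72), (7, 88)] -> pick v5 -> 72
READ a @v5: history=[(3, 44), (5, 72), (7, 88)] -> pick v5 -> 72
v8: WRITE a=74  (a history now [(3, 44), (5, 72), (7, 88), (8, 74)])
READ b @v2: history=[(1, 49), (2, 54), (4, 19), (6, 5)] -> pick v2 -> 54
v9: WRITE a=71  (a history now [(3, 44), (5, 72), (7, 88), (8, 74), (9, 71)])
v10: WRITE a=28  (a history now [(3, 44), (5, 72), (7, 88), (8, 74), (9, 71), (10, 28)])
READ a @v4: history=[(3, 44), (5, 72), (7, 88), (8, 74), (9, 71), (10, 28)] -> pick v3 -> 44
v11: WRITE b=16  (b history now [(1, 49), (2, 54), (4, 19), (6, 5), (11, 16)])
v12: WRITE b=39  (b history now [(1, 49), (2, 54), (4, 19), (6, 5), (11, 16), (12, 39)])
READ a @v1: history=[(3, 44), (5, 72), (7, 88), (8, 74), (9, 71), (10, 28)] -> no version <= 1 -> NONE
READ a @v10: history=[(3, 44), (5, 72), (7, 88), (8, 74), (9, 71), (10, 28)] -> pick v10 -> 28
READ a @v7: history=[(3, 44), (5, 72), (7, 88), (8, 74), (9, 71), (10, 28)] -> pick v7 -> 88
v13: WRITE a=57  (a history now [(3, 44), (5, 72), (7, 88), (8, 74), (9, 71), (10, 28), (13, 57)])
READ a @v5: history=[(3, 44), (5, 72), (7, 88), (8, 74), (9, 71), (10, 28), (13, 57)] -> pick v5 -> 72
v14: WRITE b=79  (b history now [(1, 49), (2, 54), (4, 19), (6, 5), (11, 16), (12, 39), (14, 79)])
READ a @v12: history=[(3, 44), (5, 72), (7, 88), (8, 74), (9, 71), (10, 28), (13, 57)] -> pick v10 -> 28
Read results in order: ['44', '54', '44', '72', '72', '54', '44', 'NONE', '28', '88', '72', '28']
NONE count = 1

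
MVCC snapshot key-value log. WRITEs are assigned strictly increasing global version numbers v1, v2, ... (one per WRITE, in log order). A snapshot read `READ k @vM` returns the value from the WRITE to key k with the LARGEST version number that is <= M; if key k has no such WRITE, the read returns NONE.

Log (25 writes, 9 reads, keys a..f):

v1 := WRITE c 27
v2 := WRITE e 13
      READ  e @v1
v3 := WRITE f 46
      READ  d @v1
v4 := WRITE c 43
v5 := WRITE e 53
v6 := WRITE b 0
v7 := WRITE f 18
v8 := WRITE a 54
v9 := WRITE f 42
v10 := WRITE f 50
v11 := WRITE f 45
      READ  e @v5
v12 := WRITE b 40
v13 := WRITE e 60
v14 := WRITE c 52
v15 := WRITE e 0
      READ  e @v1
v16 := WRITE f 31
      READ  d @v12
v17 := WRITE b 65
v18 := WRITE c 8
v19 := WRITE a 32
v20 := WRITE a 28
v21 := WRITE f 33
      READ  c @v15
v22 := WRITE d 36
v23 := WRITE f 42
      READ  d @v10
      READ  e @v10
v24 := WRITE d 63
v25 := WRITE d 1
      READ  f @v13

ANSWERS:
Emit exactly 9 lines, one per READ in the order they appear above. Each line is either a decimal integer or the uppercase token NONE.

Answer: NONE
NONE
53
NONE
NONE
52
NONE
53
45

Derivation:
v1: WRITE c=27  (c history now [(1, 27)])
v2: WRITE e=13  (e history now [(2, 13)])
READ e @v1: history=[(2, 13)] -> no version <= 1 -> NONE
v3: WRITE f=46  (f history now [(3, 46)])
READ d @v1: history=[] -> no version <= 1 -> NONE
v4: WRITE c=43  (c history now [(1, 27), (4, 43)])
v5: WRITE e=53  (e history now [(2, 13), (5, 53)])
v6: WRITE b=0  (b history now [(6, 0)])
v7: WRITE f=18  (f history now [(3, 46), (7, 18)])
v8: WRITE a=54  (a history now [(8, 54)])
v9: WRITE f=42  (f history now [(3, 46), (7, 18), (9, 42)])
v10: WRITE f=50  (f history now [(3, 46), (7, 18), (9, 42), (10, 50)])
v11: WRITE f=45  (f history now [(3, 46), (7, 18), (9, 42), (10, 50), (11, 45)])
READ e @v5: history=[(2, 13), (5, 53)] -> pick v5 -> 53
v12: WRITE b=40  (b history now [(6, 0), (12, 40)])
v13: WRITE e=60  (e history now [(2, 13), (5, 53), (13, 60)])
v14: WRITE c=52  (c history now [(1, 27), (4, 43), (14, 52)])
v15: WRITE e=0  (e history now [(2, 13), (5, 53), (13, 60), (15, 0)])
READ e @v1: history=[(2, 13), (5, 53), (13, 60), (15, 0)] -> no version <= 1 -> NONE
v16: WRITE f=31  (f history now [(3, 46), (7, 18), (9, 42), (10, 50), (11, 45), (16, 31)])
READ d @v12: history=[] -> no version <= 12 -> NONE
v17: WRITE b=65  (b history now [(6, 0), (12, 40), (17, 65)])
v18: WRITE c=8  (c history now [(1, 27), (4, 43), (14, 52), (18, 8)])
v19: WRITE a=32  (a history now [(8, 54), (19, 32)])
v20: WRITE a=28  (a history now [(8, 54), (19, 32), (20, 28)])
v21: WRITE f=33  (f history now [(3, 46), (7, 18), (9, 42), (10, 50), (11, 45), (16, 31), (21, 33)])
READ c @v15: history=[(1, 27), (4, 43), (14, 52), (18, 8)] -> pick v14 -> 52
v22: WRITE d=36  (d history now [(22, 36)])
v23: WRITE f=42  (f history now [(3, 46), (7, 18), (9, 42), (10, 50), (11, 45), (16, 31), (21, 33), (23, 42)])
READ d @v10: history=[(22, 36)] -> no version <= 10 -> NONE
READ e @v10: history=[(2, 13), (5, 53), (13, 60), (15, 0)] -> pick v5 -> 53
v24: WRITE d=63  (d history now [(22, 36), (24, 63)])
v25: WRITE d=1  (d history now [(22, 36), (24, 63), (25, 1)])
READ f @v13: history=[(3, 46), (7, 18), (9, 42), (10, 50), (11, 45), (16, 31), (21, 33), (23, 42)] -> pick v11 -> 45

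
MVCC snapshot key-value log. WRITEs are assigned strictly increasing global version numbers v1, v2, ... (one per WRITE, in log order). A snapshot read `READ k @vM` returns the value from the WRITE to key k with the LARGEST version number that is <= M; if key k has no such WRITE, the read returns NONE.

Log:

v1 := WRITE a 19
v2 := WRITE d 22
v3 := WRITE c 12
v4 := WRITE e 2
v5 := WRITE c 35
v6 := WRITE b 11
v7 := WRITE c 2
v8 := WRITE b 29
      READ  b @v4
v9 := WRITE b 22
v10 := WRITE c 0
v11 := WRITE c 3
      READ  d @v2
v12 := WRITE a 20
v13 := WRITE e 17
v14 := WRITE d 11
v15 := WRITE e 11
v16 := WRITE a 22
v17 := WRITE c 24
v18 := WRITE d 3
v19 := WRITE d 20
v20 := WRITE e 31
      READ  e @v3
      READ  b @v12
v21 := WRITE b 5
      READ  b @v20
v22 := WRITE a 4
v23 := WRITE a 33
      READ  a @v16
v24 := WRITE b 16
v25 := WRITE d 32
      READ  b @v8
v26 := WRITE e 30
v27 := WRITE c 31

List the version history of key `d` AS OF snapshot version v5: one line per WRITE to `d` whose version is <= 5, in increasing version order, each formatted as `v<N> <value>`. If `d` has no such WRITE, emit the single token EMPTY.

Answer: v2 22

Derivation:
Scan writes for key=d with version <= 5:
  v1 WRITE a 19 -> skip
  v2 WRITE d 22 -> keep
  v3 WRITE c 12 -> skip
  v4 WRITE e 2 -> skip
  v5 WRITE c 35 -> skip
  v6 WRITE b 11 -> skip
  v7 WRITE c 2 -> skip
  v8 WRITE b 29 -> skip
  v9 WRITE b 22 -> skip
  v10 WRITE c 0 -> skip
  v11 WRITE c 3 -> skip
  v12 WRITE a 20 -> skip
  v13 WRITE e 17 -> skip
  v14 WRITE d 11 -> drop (> snap)
  v15 WRITE e 11 -> skip
  v16 WRITE a 22 -> skip
  v17 WRITE c 24 -> skip
  v18 WRITE d 3 -> drop (> snap)
  v19 WRITE d 20 -> drop (> snap)
  v20 WRITE e 31 -> skip
  v21 WRITE b 5 -> skip
  v22 WRITE a 4 -> skip
  v23 WRITE a 33 -> skip
  v24 WRITE b 16 -> skip
  v25 WRITE d 32 -> drop (> snap)
  v26 WRITE e 30 -> skip
  v27 WRITE c 31 -> skip
Collected: [(2, 22)]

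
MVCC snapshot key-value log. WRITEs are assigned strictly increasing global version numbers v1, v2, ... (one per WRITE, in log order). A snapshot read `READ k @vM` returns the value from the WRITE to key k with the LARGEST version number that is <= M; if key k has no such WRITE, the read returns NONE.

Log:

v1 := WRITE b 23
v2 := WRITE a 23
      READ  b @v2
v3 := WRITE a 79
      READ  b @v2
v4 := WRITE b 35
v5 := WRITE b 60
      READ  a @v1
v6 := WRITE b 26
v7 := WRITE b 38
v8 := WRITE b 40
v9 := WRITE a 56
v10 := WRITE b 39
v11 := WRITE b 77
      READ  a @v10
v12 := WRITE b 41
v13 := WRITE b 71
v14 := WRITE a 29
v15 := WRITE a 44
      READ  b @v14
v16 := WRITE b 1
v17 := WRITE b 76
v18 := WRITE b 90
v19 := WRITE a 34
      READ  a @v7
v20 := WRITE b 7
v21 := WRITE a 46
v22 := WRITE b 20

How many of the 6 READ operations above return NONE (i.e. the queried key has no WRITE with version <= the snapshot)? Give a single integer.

v1: WRITE b=23  (b history now [(1, 23)])
v2: WRITE a=23  (a history now [(2, 23)])
READ b @v2: history=[(1, 23)] -> pick v1 -> 23
v3: WRITE a=79  (a history now [(2, 23), (3, 79)])
READ b @v2: history=[(1, 23)] -> pick v1 -> 23
v4: WRITE b=35  (b history now [(1, 23), (4, 35)])
v5: WRITE b=60  (b history now [(1, 23), (4, 35), (5, 60)])
READ a @v1: history=[(2, 23), (3, 79)] -> no version <= 1 -> NONE
v6: WRITE b=26  (b history now [(1, 23), (4, 35), (5, 60), (6, 26)])
v7: WRITE b=38  (b history now [(1, 23), (4, 35), (5, 60), (6, 26), (7, 38)])
v8: WRITE b=40  (b history now [(1, 23), (4, 35), (5, 60), (6, 26), (7, 38), (8, 40)])
v9: WRITE a=56  (a history now [(2, 23), (3, 79), (9, 56)])
v10: WRITE b=39  (b history now [(1, 23), (4, 35), (5, 60), (6, 26), (7, 38), (8, 40), (10, 39)])
v11: WRITE b=77  (b history now [(1, 23), (4, 35), (5, 60), (6, 26), (7, 38), (8, 40), (10, 39), (11, 77)])
READ a @v10: history=[(2, 23), (3, 79), (9, 56)] -> pick v9 -> 56
v12: WRITE b=41  (b history now [(1, 23), (4, 35), (5, 60), (6, 26), (7, 38), (8, 40), (10, 39), (11, 77), (12, 41)])
v13: WRITE b=71  (b history now [(1, 23), (4, 35), (5, 60), (6, 26), (7, 38), (8, 40), (10, 39), (11, 77), (12, 41), (13, 71)])
v14: WRITE a=29  (a history now [(2, 23), (3, 79), (9, 56), (14, 29)])
v15: WRITE a=44  (a history now [(2, 23), (3, 79), (9, 56), (14, 29), (15, 44)])
READ b @v14: history=[(1, 23), (4, 35), (5, 60), (6, 26), (7, 38), (8, 40), (10, 39), (11, 77), (12, 41), (13, 71)] -> pick v13 -> 71
v16: WRITE b=1  (b history now [(1, 23), (4, 35), (5, 60), (6, 26), (7, 38), (8, 40), (10, 39), (11, 77), (12, 41), (13, 71), (16, 1)])
v17: WRITE b=76  (b history now [(1, 23), (4, 35), (5, 60), (6, 26), (7, 38), (8, 40), (10, 39), (11, 77), (12, 41), (13, 71), (16, 1), (17, 76)])
v18: WRITE b=90  (b history now [(1, 23), (4, 35), (5, 60), (6, 26), (7, 38), (8, 40), (10, 39), (11, 77), (12, 41), (13, 71), (16, 1), (17, 76), (18, 90)])
v19: WRITE a=34  (a history now [(2, 23), (3, 79), (9, 56), (14, 29), (15, 44), (19, 34)])
READ a @v7: history=[(2, 23), (3, 79), (9, 56), (14, 29), (15, 44), (19, 34)] -> pick v3 -> 79
v20: WRITE b=7  (b history now [(1, 23), (4, 35), (5, 60), (6, 26), (7, 38), (8, 40), (10, 39), (11, 77), (12, 41), (13, 71), (16, 1), (17, 76), (18, 90), (20, 7)])
v21: WRITE a=46  (a history now [(2, 23), (3, 79), (9, 56), (14, 29), (15, 44), (19, 34), (21, 46)])
v22: WRITE b=20  (b history now [(1, 23), (4, 35), (5, 60), (6, 26), (7, 38), (8, 40), (10, 39), (11, 77), (12, 41), (13, 71), (16, 1), (17, 76), (18, 90), (20, 7), (22, 20)])
Read results in order: ['23', '23', 'NONE', '56', '71', '79']
NONE count = 1

Answer: 1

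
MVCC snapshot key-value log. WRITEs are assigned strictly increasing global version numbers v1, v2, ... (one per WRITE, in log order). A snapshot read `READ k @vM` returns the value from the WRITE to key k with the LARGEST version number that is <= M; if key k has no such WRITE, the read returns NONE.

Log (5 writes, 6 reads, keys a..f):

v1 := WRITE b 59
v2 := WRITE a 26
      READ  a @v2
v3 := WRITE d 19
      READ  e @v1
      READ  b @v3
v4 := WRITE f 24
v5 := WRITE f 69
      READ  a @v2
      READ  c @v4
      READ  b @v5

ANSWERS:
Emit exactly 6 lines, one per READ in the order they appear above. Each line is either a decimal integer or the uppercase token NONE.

v1: WRITE b=59  (b history now [(1, 59)])
v2: WRITE a=26  (a history now [(2, 26)])
READ a @v2: history=[(2, 26)] -> pick v2 -> 26
v3: WRITE d=19  (d history now [(3, 19)])
READ e @v1: history=[] -> no version <= 1 -> NONE
READ b @v3: history=[(1, 59)] -> pick v1 -> 59
v4: WRITE f=24  (f history now [(4, 24)])
v5: WRITE f=69  (f history now [(4, 24), (5, 69)])
READ a @v2: history=[(2, 26)] -> pick v2 -> 26
READ c @v4: history=[] -> no version <= 4 -> NONE
READ b @v5: history=[(1, 59)] -> pick v1 -> 59

Answer: 26
NONE
59
26
NONE
59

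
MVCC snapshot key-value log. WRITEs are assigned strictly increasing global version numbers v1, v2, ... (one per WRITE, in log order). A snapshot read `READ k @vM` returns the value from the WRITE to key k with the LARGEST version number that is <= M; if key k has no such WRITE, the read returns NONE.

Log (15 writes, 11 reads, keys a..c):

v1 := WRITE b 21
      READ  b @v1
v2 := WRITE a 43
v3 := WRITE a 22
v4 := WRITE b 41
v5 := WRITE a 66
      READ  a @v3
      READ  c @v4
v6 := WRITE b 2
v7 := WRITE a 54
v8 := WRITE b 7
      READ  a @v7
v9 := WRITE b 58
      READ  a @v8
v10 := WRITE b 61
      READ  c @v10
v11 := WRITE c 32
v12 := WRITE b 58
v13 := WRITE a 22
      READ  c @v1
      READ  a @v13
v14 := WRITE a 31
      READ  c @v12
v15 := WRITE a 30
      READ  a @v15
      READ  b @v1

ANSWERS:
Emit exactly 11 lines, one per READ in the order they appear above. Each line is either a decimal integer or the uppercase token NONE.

v1: WRITE b=21  (b history now [(1, 21)])
READ b @v1: history=[(1, 21)] -> pick v1 -> 21
v2: WRITE a=43  (a history now [(2, 43)])
v3: WRITE a=22  (a history now [(2, 43), (3, 22)])
v4: WRITE b=41  (b history now [(1, 21), (4, 41)])
v5: WRITE a=66  (a history now [(2, 43), (3, 22), (5, 66)])
READ a @v3: history=[(2, 43), (3, 22), (5, 66)] -> pick v3 -> 22
READ c @v4: history=[] -> no version <= 4 -> NONE
v6: WRITE b=2  (b history now [(1, 21), (4, 41), (6, 2)])
v7: WRITE a=54  (a history now [(2, 43), (3, 22), (5, 66), (7, 54)])
v8: WRITE b=7  (b history now [(1, 21), (4, 41), (6, 2), (8, 7)])
READ a @v7: history=[(2, 43), (3, 22), (5, 66), (7, 54)] -> pick v7 -> 54
v9: WRITE b=58  (b history now [(1, 21), (4, 41), (6, 2), (8, 7), (9, 58)])
READ a @v8: history=[(2, 43), (3, 22), (5, 66), (7, 54)] -> pick v7 -> 54
v10: WRITE b=61  (b history now [(1, 21), (4, 41), (6, 2), (8, 7), (9, 58), (10, 61)])
READ c @v10: history=[] -> no version <= 10 -> NONE
v11: WRITE c=32  (c history now [(11, 32)])
v12: WRITE b=58  (b history now [(1, 21), (4, 41), (6, 2), (8, 7), (9, 58), (10, 61), (12, 58)])
v13: WRITE a=22  (a history now [(2, 43), (3, 22), (5, 66), (7, 54), (13, 22)])
READ c @v1: history=[(11, 32)] -> no version <= 1 -> NONE
READ a @v13: history=[(2, 43), (3, 22), (5, 66), (7, 54), (13, 22)] -> pick v13 -> 22
v14: WRITE a=31  (a history now [(2, 43), (3, 22), (5, 66), (7, 54), (13, 22), (14, 31)])
READ c @v12: history=[(11, 32)] -> pick v11 -> 32
v15: WRITE a=30  (a history now [(2, 43), (3, 22), (5, 66), (7, 54), (13, 22), (14, 31), (15, 30)])
READ a @v15: history=[(2, 43), (3, 22), (5, 66), (7, 54), (13, 22), (14, 31), (15, 30)] -> pick v15 -> 30
READ b @v1: history=[(1, 21), (4, 41), (6, 2), (8, 7), (9, 58), (10, 61), (12, 58)] -> pick v1 -> 21

Answer: 21
22
NONE
54
54
NONE
NONE
22
32
30
21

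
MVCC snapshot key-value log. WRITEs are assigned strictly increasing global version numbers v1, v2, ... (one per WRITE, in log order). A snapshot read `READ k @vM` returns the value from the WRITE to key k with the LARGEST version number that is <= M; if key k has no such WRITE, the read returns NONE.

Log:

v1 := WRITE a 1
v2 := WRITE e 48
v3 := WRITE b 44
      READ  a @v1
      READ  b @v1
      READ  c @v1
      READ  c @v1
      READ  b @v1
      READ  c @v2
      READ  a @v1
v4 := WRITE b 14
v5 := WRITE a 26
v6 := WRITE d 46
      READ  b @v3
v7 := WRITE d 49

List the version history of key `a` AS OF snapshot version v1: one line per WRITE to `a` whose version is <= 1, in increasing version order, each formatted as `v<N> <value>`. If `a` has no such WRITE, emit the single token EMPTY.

Scan writes for key=a with version <= 1:
  v1 WRITE a 1 -> keep
  v2 WRITE e 48 -> skip
  v3 WRITE b 44 -> skip
  v4 WRITE b 14 -> skip
  v5 WRITE a 26 -> drop (> snap)
  v6 WRITE d 46 -> skip
  v7 WRITE d 49 -> skip
Collected: [(1, 1)]

Answer: v1 1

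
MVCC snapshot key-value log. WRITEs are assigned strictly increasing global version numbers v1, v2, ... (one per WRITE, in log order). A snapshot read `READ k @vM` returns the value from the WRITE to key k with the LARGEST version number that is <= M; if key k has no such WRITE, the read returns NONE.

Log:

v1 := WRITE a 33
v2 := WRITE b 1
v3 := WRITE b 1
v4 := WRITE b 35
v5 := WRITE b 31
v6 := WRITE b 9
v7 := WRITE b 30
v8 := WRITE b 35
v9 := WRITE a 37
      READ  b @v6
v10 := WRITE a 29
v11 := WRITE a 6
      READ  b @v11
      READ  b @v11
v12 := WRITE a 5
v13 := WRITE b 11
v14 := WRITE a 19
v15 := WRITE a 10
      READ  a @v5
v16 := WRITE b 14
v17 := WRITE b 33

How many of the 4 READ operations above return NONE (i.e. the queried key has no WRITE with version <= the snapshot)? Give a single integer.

Answer: 0

Derivation:
v1: WRITE a=33  (a history now [(1, 33)])
v2: WRITE b=1  (b history now [(2, 1)])
v3: WRITE b=1  (b history now [(2, 1), (3, 1)])
v4: WRITE b=35  (b history now [(2, 1), (3, 1), (4, 35)])
v5: WRITE b=31  (b history now [(2, 1), (3, 1), (4, 35), (5, 31)])
v6: WRITE b=9  (b history now [(2, 1), (3, 1), (4, 35), (5, 31), (6, 9)])
v7: WRITE b=30  (b history now [(2, 1), (3, 1), (4, 35), (5, 31), (6, 9), (7, 30)])
v8: WRITE b=35  (b history now [(2, 1), (3, 1), (4, 35), (5, 31), (6, 9), (7, 30), (8, 35)])
v9: WRITE a=37  (a history now [(1, 33), (9, 37)])
READ b @v6: history=[(2, 1), (3, 1), (4, 35), (5, 31), (6, 9), (7, 30), (8, 35)] -> pick v6 -> 9
v10: WRITE a=29  (a history now [(1, 33), (9, 37), (10, 29)])
v11: WRITE a=6  (a history now [(1, 33), (9, 37), (10, 29), (11, 6)])
READ b @v11: history=[(2, 1), (3, 1), (4, 35), (5, 31), (6, 9), (7, 30), (8, 35)] -> pick v8 -> 35
READ b @v11: history=[(2, 1), (3, 1), (4, 35), (5, 31), (6, 9), (7, 30), (8, 35)] -> pick v8 -> 35
v12: WRITE a=5  (a history now [(1, 33), (9, 37), (10, 29), (11, 6), (12, 5)])
v13: WRITE b=11  (b history now [(2, 1), (3, 1), (4, 35), (5, 31), (6, 9), (7, 30), (8, 35), (13, 11)])
v14: WRITE a=19  (a history now [(1, 33), (9, 37), (10, 29), (11, 6), (12, 5), (14, 19)])
v15: WRITE a=10  (a history now [(1, 33), (9, 37), (10, 29), (11, 6), (12, 5), (14, 19), (15, 10)])
READ a @v5: history=[(1, 33), (9, 37), (10, 29), (11, 6), (12, 5), (14, 19), (15, 10)] -> pick v1 -> 33
v16: WRITE b=14  (b history now [(2, 1), (3, 1), (4, 35), (5, 31), (6, 9), (7, 30), (8, 35), (13, 11), (16, 14)])
v17: WRITE b=33  (b history now [(2, 1), (3, 1), (4, 35), (5, 31), (6, 9), (7, 30), (8, 35), (13, 11), (16, 14), (17, 33)])
Read results in order: ['9', '35', '35', '33']
NONE count = 0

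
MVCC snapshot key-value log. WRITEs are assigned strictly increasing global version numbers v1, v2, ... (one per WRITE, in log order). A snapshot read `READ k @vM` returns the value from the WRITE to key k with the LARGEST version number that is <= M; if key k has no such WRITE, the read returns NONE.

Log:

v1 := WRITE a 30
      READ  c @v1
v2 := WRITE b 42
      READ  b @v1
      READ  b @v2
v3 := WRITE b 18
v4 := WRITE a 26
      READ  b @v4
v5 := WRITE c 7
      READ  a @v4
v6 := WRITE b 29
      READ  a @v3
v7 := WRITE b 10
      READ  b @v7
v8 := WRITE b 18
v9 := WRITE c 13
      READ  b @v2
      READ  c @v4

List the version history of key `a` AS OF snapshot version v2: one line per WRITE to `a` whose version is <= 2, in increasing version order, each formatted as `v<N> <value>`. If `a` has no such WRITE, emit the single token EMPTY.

Answer: v1 30

Derivation:
Scan writes for key=a with version <= 2:
  v1 WRITE a 30 -> keep
  v2 WRITE b 42 -> skip
  v3 WRITE b 18 -> skip
  v4 WRITE a 26 -> drop (> snap)
  v5 WRITE c 7 -> skip
  v6 WRITE b 29 -> skip
  v7 WRITE b 10 -> skip
  v8 WRITE b 18 -> skip
  v9 WRITE c 13 -> skip
Collected: [(1, 30)]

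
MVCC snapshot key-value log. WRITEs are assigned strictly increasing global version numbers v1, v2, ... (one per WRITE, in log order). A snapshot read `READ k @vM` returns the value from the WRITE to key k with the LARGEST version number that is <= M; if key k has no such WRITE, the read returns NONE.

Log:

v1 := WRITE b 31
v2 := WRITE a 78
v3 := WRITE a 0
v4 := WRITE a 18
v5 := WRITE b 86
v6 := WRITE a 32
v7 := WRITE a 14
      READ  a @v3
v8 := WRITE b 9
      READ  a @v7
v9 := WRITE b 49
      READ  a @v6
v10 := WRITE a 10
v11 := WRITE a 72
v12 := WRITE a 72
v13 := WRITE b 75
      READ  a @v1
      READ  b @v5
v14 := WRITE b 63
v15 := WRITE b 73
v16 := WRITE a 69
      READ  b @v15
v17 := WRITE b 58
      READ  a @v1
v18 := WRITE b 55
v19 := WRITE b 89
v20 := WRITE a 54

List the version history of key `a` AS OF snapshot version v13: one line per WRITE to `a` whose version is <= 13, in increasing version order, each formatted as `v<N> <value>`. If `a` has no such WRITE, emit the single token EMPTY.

Answer: v2 78
v3 0
v4 18
v6 32
v7 14
v10 10
v11 72
v12 72

Derivation:
Scan writes for key=a with version <= 13:
  v1 WRITE b 31 -> skip
  v2 WRITE a 78 -> keep
  v3 WRITE a 0 -> keep
  v4 WRITE a 18 -> keep
  v5 WRITE b 86 -> skip
  v6 WRITE a 32 -> keep
  v7 WRITE a 14 -> keep
  v8 WRITE b 9 -> skip
  v9 WRITE b 49 -> skip
  v10 WRITE a 10 -> keep
  v11 WRITE a 72 -> keep
  v12 WRITE a 72 -> keep
  v13 WRITE b 75 -> skip
  v14 WRITE b 63 -> skip
  v15 WRITE b 73 -> skip
  v16 WRITE a 69 -> drop (> snap)
  v17 WRITE b 58 -> skip
  v18 WRITE b 55 -> skip
  v19 WRITE b 89 -> skip
  v20 WRITE a 54 -> drop (> snap)
Collected: [(2, 78), (3, 0), (4, 18), (6, 32), (7, 14), (10, 10), (11, 72), (12, 72)]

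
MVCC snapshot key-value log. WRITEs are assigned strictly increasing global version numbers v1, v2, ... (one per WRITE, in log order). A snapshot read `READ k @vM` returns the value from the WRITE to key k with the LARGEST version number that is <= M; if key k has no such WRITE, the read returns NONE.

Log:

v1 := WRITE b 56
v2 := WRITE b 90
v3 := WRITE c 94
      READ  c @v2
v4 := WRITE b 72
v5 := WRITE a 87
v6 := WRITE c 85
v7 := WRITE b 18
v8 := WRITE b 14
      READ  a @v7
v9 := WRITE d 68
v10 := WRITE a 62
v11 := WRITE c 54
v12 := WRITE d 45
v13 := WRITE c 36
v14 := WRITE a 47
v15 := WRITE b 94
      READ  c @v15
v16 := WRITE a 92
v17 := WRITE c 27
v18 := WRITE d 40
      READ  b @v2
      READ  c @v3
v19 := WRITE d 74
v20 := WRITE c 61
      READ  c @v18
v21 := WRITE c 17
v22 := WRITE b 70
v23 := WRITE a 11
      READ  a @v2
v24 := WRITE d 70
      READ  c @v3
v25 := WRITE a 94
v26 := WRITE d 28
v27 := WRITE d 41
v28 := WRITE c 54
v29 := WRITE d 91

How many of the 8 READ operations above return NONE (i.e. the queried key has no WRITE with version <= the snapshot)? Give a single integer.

v1: WRITE b=56  (b history now [(1, 56)])
v2: WRITE b=90  (b history now [(1, 56), (2, 90)])
v3: WRITE c=94  (c history now [(3, 94)])
READ c @v2: history=[(3, 94)] -> no version <= 2 -> NONE
v4: WRITE b=72  (b history now [(1, 56), (2, 90), (4, 72)])
v5: WRITE a=87  (a history now [(5, 87)])
v6: WRITE c=85  (c history now [(3, 94), (6, 85)])
v7: WRITE b=18  (b history now [(1, 56), (2, 90), (4, 72), (7, 18)])
v8: WRITE b=14  (b history now [(1, 56), (2, 90), (4, 72), (7, 18), (8, 14)])
READ a @v7: history=[(5, 87)] -> pick v5 -> 87
v9: WRITE d=68  (d history now [(9, 68)])
v10: WRITE a=62  (a history now [(5, 87), (10, 62)])
v11: WRITE c=54  (c history now [(3, 94), (6, 85), (11, 54)])
v12: WRITE d=45  (d history now [(9, 68), (12, 45)])
v13: WRITE c=36  (c history now [(3, 94), (6, 85), (11, 54), (13, 36)])
v14: WRITE a=47  (a history now [(5, 87), (10, 62), (14, 47)])
v15: WRITE b=94  (b history now [(1, 56), (2, 90), (4, 72), (7, 18), (8, 14), (15, 94)])
READ c @v15: history=[(3, 94), (6, 85), (11, 54), (13, 36)] -> pick v13 -> 36
v16: WRITE a=92  (a history now [(5, 87), (10, 62), (14, 47), (16, 92)])
v17: WRITE c=27  (c history now [(3, 94), (6, 85), (11, 54), (13, 36), (17, 27)])
v18: WRITE d=40  (d history now [(9, 68), (12, 45), (18, 40)])
READ b @v2: history=[(1, 56), (2, 90), (4, 72), (7, 18), (8, 14), (15, 94)] -> pick v2 -> 90
READ c @v3: history=[(3, 94), (6, 85), (11, 54), (13, 36), (17, 27)] -> pick v3 -> 94
v19: WRITE d=74  (d history now [(9, 68), (12, 45), (18, 40), (19, 74)])
v20: WRITE c=61  (c history now [(3, 94), (6, 85), (11, 54), (13, 36), (17, 27), (20, 61)])
READ c @v18: history=[(3, 94), (6, 85), (11, 54), (13, 36), (17, 27), (20, 61)] -> pick v17 -> 27
v21: WRITE c=17  (c history now [(3, 94), (6, 85), (11, 54), (13, 36), (17, 27), (20, 61), (21, 17)])
v22: WRITE b=70  (b history now [(1, 56), (2, 90), (4, 72), (7, 18), (8, 14), (15, 94), (22, 70)])
v23: WRITE a=11  (a history now [(5, 87), (10, 62), (14, 47), (16, 92), (23, 11)])
READ a @v2: history=[(5, 87), (10, 62), (14, 47), (16, 92), (23, 11)] -> no version <= 2 -> NONE
v24: WRITE d=70  (d history now [(9, 68), (12, 45), (18, 40), (19, 74), (24, 70)])
READ c @v3: history=[(3, 94), (6, 85), (11, 54), (13, 36), (17, 27), (20, 61), (21, 17)] -> pick v3 -> 94
v25: WRITE a=94  (a history now [(5, 87), (10, 62), (14, 47), (16, 92), (23, 11), (25, 94)])
v26: WRITE d=28  (d history now [(9, 68), (12, 45), (18, 40), (19, 74), (24, 70), (26, 28)])
v27: WRITE d=41  (d history now [(9, 68), (12, 45), (18, 40), (19, 74), (24, 70), (26, 28), (27, 41)])
v28: WRITE c=54  (c history now [(3, 94), (6, 85), (11, 54), (13, 36), (17, 27), (20, 61), (21, 17), (28, 54)])
v29: WRITE d=91  (d history now [(9, 68), (12, 45), (18, 40), (19, 74), (24, 70), (26, 28), (27, 41), (29, 91)])
Read results in order: ['NONE', '87', '36', '90', '94', '27', 'NONE', '94']
NONE count = 2

Answer: 2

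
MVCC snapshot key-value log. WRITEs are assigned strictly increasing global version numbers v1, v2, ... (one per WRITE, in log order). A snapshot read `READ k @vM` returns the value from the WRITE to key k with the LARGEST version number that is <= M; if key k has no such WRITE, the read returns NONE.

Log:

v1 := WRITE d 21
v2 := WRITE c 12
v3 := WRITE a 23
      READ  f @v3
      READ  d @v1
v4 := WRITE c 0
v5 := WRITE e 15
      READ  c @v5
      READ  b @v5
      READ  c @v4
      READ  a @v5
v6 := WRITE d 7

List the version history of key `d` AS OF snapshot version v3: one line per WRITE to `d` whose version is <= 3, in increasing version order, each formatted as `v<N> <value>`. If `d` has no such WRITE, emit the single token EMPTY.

Scan writes for key=d with version <= 3:
  v1 WRITE d 21 -> keep
  v2 WRITE c 12 -> skip
  v3 WRITE a 23 -> skip
  v4 WRITE c 0 -> skip
  v5 WRITE e 15 -> skip
  v6 WRITE d 7 -> drop (> snap)
Collected: [(1, 21)]

Answer: v1 21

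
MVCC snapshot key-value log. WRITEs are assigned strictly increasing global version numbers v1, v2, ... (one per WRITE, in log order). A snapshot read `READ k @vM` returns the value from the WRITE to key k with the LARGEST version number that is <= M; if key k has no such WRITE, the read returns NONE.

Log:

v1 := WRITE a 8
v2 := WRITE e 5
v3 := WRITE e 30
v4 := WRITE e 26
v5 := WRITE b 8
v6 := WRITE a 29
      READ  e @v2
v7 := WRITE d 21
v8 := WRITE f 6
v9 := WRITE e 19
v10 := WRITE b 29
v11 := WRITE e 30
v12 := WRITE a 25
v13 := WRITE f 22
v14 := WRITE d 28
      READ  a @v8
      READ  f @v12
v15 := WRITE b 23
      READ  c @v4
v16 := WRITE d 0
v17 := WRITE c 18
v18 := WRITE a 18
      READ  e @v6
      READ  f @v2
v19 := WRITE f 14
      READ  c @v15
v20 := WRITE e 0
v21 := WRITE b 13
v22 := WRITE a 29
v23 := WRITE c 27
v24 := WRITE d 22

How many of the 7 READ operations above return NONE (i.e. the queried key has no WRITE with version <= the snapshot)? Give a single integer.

Answer: 3

Derivation:
v1: WRITE a=8  (a history now [(1, 8)])
v2: WRITE e=5  (e history now [(2, 5)])
v3: WRITE e=30  (e history now [(2, 5), (3, 30)])
v4: WRITE e=26  (e history now [(2, 5), (3, 30), (4, 26)])
v5: WRITE b=8  (b history now [(5, 8)])
v6: WRITE a=29  (a history now [(1, 8), (6, 29)])
READ e @v2: history=[(2, 5), (3, 30), (4, 26)] -> pick v2 -> 5
v7: WRITE d=21  (d history now [(7, 21)])
v8: WRITE f=6  (f history now [(8, 6)])
v9: WRITE e=19  (e history now [(2, 5), (3, 30), (4, 26), (9, 19)])
v10: WRITE b=29  (b history now [(5, 8), (10, 29)])
v11: WRITE e=30  (e history now [(2, 5), (3, 30), (4, 26), (9, 19), (11, 30)])
v12: WRITE a=25  (a history now [(1, 8), (6, 29), (12, 25)])
v13: WRITE f=22  (f history now [(8, 6), (13, 22)])
v14: WRITE d=28  (d history now [(7, 21), (14, 28)])
READ a @v8: history=[(1, 8), (6, 29), (12, 25)] -> pick v6 -> 29
READ f @v12: history=[(8, 6), (13, 22)] -> pick v8 -> 6
v15: WRITE b=23  (b history now [(5, 8), (10, 29), (15, 23)])
READ c @v4: history=[] -> no version <= 4 -> NONE
v16: WRITE d=0  (d history now [(7, 21), (14, 28), (16, 0)])
v17: WRITE c=18  (c history now [(17, 18)])
v18: WRITE a=18  (a history now [(1, 8), (6, 29), (12, 25), (18, 18)])
READ e @v6: history=[(2, 5), (3, 30), (4, 26), (9, 19), (11, 30)] -> pick v4 -> 26
READ f @v2: history=[(8, 6), (13, 22)] -> no version <= 2 -> NONE
v19: WRITE f=14  (f history now [(8, 6), (13, 22), (19, 14)])
READ c @v15: history=[(17, 18)] -> no version <= 15 -> NONE
v20: WRITE e=0  (e history now [(2, 5), (3, 30), (4, 26), (9, 19), (11, 30), (20, 0)])
v21: WRITE b=13  (b history now [(5, 8), (10, 29), (15, 23), (21, 13)])
v22: WRITE a=29  (a history now [(1, 8), (6, 29), (12, 25), (18, 18), (22, 29)])
v23: WRITE c=27  (c history now [(17, 18), (23, 27)])
v24: WRITE d=22  (d history now [(7, 21), (14, 28), (16, 0), (24, 22)])
Read results in order: ['5', '29', '6', 'NONE', '26', 'NONE', 'NONE']
NONE count = 3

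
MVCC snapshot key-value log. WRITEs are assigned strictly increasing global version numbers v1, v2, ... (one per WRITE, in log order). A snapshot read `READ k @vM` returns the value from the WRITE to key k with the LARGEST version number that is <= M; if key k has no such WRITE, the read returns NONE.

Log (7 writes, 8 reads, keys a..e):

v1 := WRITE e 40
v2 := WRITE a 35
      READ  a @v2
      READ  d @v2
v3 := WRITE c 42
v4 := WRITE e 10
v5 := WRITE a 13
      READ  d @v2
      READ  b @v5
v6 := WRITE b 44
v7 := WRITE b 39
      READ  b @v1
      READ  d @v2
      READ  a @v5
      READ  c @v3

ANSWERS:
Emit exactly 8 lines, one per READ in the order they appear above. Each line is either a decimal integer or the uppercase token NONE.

Answer: 35
NONE
NONE
NONE
NONE
NONE
13
42

Derivation:
v1: WRITE e=40  (e history now [(1, 40)])
v2: WRITE a=35  (a history now [(2, 35)])
READ a @v2: history=[(2, 35)] -> pick v2 -> 35
READ d @v2: history=[] -> no version <= 2 -> NONE
v3: WRITE c=42  (c history now [(3, 42)])
v4: WRITE e=10  (e history now [(1, 40), (4, 10)])
v5: WRITE a=13  (a history now [(2, 35), (5, 13)])
READ d @v2: history=[] -> no version <= 2 -> NONE
READ b @v5: history=[] -> no version <= 5 -> NONE
v6: WRITE b=44  (b history now [(6, 44)])
v7: WRITE b=39  (b history now [(6, 44), (7, 39)])
READ b @v1: history=[(6, 44), (7, 39)] -> no version <= 1 -> NONE
READ d @v2: history=[] -> no version <= 2 -> NONE
READ a @v5: history=[(2, 35), (5, 13)] -> pick v5 -> 13
READ c @v3: history=[(3, 42)] -> pick v3 -> 42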